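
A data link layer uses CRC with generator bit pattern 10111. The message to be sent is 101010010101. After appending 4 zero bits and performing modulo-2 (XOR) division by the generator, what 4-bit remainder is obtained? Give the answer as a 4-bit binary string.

Append 4 zeros: 1010100101010000. Divide by 10111 (XOR where the leading bit is 1):
  pos 0: 10101 XOR 10111 = 00010
  pos 3: 10001 XOR 10111 = 00110
  pos 5: 11001 XOR 10111 = 01110
  pos 6: 11100 XOR 10111 = 01011
  pos 7: 10111 XOR 10111 = 00000
Remainder (last 4 bits) = 0000. This is the CRC / FCS.

0000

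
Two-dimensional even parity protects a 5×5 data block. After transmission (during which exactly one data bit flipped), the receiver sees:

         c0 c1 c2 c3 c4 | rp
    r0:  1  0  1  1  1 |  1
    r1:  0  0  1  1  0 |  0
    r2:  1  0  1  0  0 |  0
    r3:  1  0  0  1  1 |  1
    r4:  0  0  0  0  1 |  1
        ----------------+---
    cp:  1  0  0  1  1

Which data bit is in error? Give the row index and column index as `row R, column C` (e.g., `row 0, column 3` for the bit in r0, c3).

Recompute each row's even parity and compare to rp:
  r0: data parity 0, sent rp 1 → mismatch
  r1: data parity 0, sent rp 0 → ok
  r2: data parity 0, sent rp 0 → ok
  r3: data parity 1, sent rp 1 → ok
  r4: data parity 1, sent rp 1 → ok
Recompute each column's even parity and compare to cp:
  c0: data parity 1, sent cp 1 → ok
  c1: data parity 0, sent cp 0 → ok
  c2: data parity 1, sent cp 0 → mismatch
  c3: data parity 1, sent cp 1 → ok
  c4: data parity 1, sent cp 1 → ok
Exactly one row (r0) and one column (c2) fail → the flipped bit is at their intersection.

row 0, column 2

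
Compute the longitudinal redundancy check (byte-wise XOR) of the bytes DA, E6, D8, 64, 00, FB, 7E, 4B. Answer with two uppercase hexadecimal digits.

4E

XOR the bytes together:
  start with 0xDA
  0xDA ⊕ 0xE6 = 0x3C
  0x3C ⊕ 0xD8 = 0xE4
  0xE4 ⊕ 0x64 = 0x80
  0x80 ⊕ 0x00 = 0x80
  0x80 ⊕ 0xFB = 0x7B
  0x7B ⊕ 0x7E = 0x05
  0x05 ⊕ 0x4B = 0x4E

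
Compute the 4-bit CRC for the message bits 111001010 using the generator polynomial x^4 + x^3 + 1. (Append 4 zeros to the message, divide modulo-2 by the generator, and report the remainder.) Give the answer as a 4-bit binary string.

1000

Append 4 zeros: 1110010100000. Divide by 11001 (XOR where the leading bit is 1):
  pos 0: 11100 XOR 11001 = 00101
  pos 2: 10110 XOR 11001 = 01111
  pos 3: 11111 XOR 11001 = 00110
  pos 5: 11000 XOR 11001 = 00001
Remainder (last 4 bits) = 1000. This is the CRC / FCS.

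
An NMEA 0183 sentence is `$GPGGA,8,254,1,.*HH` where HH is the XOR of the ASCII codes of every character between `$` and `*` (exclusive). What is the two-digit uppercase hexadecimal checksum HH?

XOR the ASCII codes of the payload characters:
  'G' = 0x47 → acc = 0x47
  'P' = 0x50 → acc = 0x17
  'G' = 0x47 → acc = 0x50
  'G' = 0x47 → acc = 0x17
  'A' = 0x41 → acc = 0x56
  ',' = 0x2C → acc = 0x7A
  '8' = 0x38 → acc = 0x42
  ',' = 0x2C → acc = 0x6E
  '2' = 0x32 → acc = 0x5C
  '5' = 0x35 → acc = 0x69
  '4' = 0x34 → acc = 0x5D
  ',' = 0x2C → acc = 0x71
  '1' = 0x31 → acc = 0x40
  ',' = 0x2C → acc = 0x6C
  '.' = 0x2E → acc = 0x42
Checksum = 0x42.

42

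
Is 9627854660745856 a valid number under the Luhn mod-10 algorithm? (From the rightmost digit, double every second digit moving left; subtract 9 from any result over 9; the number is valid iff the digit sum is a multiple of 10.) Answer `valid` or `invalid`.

From the right, keep odd positions and double even positions (subtract 9 from any doubled value over 9):
  doubled (positions 2,4,...): 1 1 5 3 8 7 4 9 → sum 38
  kept (positions 1,3,...): 6 8 4 0 6 5 7 6 → sum 42
Total = 80.
80 mod 10 = 0, so the number is valid.

valid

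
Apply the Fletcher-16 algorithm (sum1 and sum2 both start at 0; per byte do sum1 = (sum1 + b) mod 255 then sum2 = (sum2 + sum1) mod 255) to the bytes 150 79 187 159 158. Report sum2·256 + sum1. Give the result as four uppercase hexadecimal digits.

3FDF

Running sums (mod 255):
  after byte 0 (150): sum1=150, sum2=150
  after byte 1 (79): sum1=229, sum2=124
  after byte 2 (187): sum1=161, sum2=30
  after byte 3 (159): sum1=65, sum2=95
  after byte 4 (158): sum1=223, sum2=63
Checksum = sum2·256 + sum1 = 63·256 + 223 = 16351 = 0x3FDF.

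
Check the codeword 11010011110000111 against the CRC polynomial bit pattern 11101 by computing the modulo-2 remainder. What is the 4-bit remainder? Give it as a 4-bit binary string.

0000

Modulo-2 division of 11010011110000111 by 11101:
  pos 0: 11010 XOR 11101 = 00111
  pos 2: 11101 XOR 11101 = 00000
  pos 7: 11100 XOR 11101 = 00001
  pos 11: 10011 XOR 11101 = 01110
  pos 12: 11101 XOR 11101 = 00000
Remainder = 0000 (zero — the frame passes the CRC check).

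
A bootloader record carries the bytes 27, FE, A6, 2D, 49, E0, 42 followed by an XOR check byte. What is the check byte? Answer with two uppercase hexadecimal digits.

XOR the bytes together:
  start with 0x27
  0x27 ⊕ 0xFE = 0xD9
  0xD9 ⊕ 0xA6 = 0x7F
  0x7F ⊕ 0x2D = 0x52
  0x52 ⊕ 0x49 = 0x1B
  0x1B ⊕ 0xE0 = 0xFB
  0xFB ⊕ 0x42 = 0xB9

B9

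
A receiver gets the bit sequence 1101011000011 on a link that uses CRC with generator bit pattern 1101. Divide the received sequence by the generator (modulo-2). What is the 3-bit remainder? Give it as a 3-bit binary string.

100

Modulo-2 division of 1101011000011 by 1101:
  pos 0: 1101 XOR 1101 = 0000
  pos 5: 1100 XOR 1101 = 0001
  pos 8: 1001 XOR 1101 = 0100
  pos 9: 1001 XOR 1101 = 0100
Remainder = 100 (nonzero — an error is detected).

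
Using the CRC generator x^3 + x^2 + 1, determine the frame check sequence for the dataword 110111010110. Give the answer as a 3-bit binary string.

100

Append 3 zeros: 110111010110000. Divide by 1101 (XOR where the leading bit is 1):
  pos 0: 1101 XOR 1101 = 0000
  pos 4: 1101 XOR 1101 = 0000
  pos 9: 1100 XOR 1101 = 0001
Remainder (last 3 bits) = 100. This is the CRC / FCS.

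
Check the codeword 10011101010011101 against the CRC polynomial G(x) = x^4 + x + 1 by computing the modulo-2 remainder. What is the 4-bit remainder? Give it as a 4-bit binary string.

0001

Modulo-2 division of 10011101010011101 by 10011:
  pos 0: 10011 XOR 10011 = 00000
  pos 5: 10101 XOR 10011 = 00110
  pos 7: 11000 XOR 10011 = 01011
  pos 8: 10111 XOR 10011 = 00100
  pos 10: 10011 XOR 10011 = 00000
Remainder = 0001 (nonzero — an error is detected).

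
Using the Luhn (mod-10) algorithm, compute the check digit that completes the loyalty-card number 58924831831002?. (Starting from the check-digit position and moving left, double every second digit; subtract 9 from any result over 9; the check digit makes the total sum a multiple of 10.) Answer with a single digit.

Partial digits right→left: 2 0 0 1 3 8 1 3 8 4 2 9 8 5
Double every second digit counting from the check-digit position (so the 1st, 3rd, 5th, ... of the partial from the right).
  doubled (with −9 where >9): 4 0 6 2 7 4 7 → sum 30
  kept as-is: 0 1 8 3 4 9 5 → sum 30
Total = 30 + 30 = 60.
Check digit = (10 − (60 mod 10)) mod 10 = 0.

0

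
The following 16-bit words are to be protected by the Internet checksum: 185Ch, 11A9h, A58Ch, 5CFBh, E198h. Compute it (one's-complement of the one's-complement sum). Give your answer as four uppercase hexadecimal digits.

F1D9

One's-complement addition (fold any carry out of bit 15 back into bit 0):
  0x185C + 0x11A9 = 0x02A05
  0x2A05 + 0xA58C = 0x0CF91
  0xCF91 + 0x5CFB = 0x12C8C → wrap carry → 0x2C8D
  0x2C8D + 0xE198 = 0x10E25 → wrap carry → 0x0E26
One's-complement sum = 0x0E26.
Checksum = ~0x0E26 & 0xFFFF = 0xF1D9.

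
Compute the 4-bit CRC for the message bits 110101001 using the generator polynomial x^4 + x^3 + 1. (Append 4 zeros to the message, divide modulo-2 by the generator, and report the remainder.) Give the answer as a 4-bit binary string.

0101

Append 4 zeros: 1101010010000. Divide by 11001 (XOR where the leading bit is 1):
  pos 0: 11010 XOR 11001 = 00011
  pos 3: 11100 XOR 11001 = 00101
  pos 5: 10110 XOR 11001 = 01111
  pos 6: 11110 XOR 11001 = 00111
  pos 8: 11100 XOR 11001 = 00101
Remainder (last 4 bits) = 0101. This is the CRC / FCS.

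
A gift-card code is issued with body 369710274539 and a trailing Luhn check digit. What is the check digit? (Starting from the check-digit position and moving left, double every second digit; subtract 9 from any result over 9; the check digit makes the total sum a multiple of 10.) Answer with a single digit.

Partial digits right→left: 9 3 5 4 7 2 0 1 7 9 6 3
Double every second digit counting from the check-digit position (so the 1st, 3rd, 5th, ... of the partial from the right).
  doubled (with −9 where >9): 9 1 5 0 5 3 → sum 23
  kept as-is: 3 4 2 1 9 3 → sum 22
Total = 23 + 22 = 45.
Check digit = (10 − (45 mod 10)) mod 10 = 5.

5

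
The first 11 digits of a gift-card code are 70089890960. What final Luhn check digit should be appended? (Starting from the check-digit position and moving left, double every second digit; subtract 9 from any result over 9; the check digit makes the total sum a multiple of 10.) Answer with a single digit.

Partial digits right→left: 0 6 9 0 9 8 9 8 0 0 7
Double every second digit counting from the check-digit position (so the 1st, 3rd, 5th, ... of the partial from the right).
  doubled (with −9 where >9): 0 9 9 9 0 5 → sum 32
  kept as-is: 6 0 8 8 0 → sum 22
Total = 32 + 22 = 54.
Check digit = (10 − (54 mod 10)) mod 10 = 6.

6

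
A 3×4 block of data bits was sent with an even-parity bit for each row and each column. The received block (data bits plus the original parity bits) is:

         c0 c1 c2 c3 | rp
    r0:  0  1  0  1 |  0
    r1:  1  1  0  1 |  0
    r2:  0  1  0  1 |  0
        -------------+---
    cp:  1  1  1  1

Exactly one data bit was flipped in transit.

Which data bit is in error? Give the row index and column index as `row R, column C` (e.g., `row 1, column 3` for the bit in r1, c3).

row 1, column 2

Recompute each row's even parity and compare to rp:
  r0: data parity 0, sent rp 0 → ok
  r1: data parity 1, sent rp 0 → mismatch
  r2: data parity 0, sent rp 0 → ok
Recompute each column's even parity and compare to cp:
  c0: data parity 1, sent cp 1 → ok
  c1: data parity 1, sent cp 1 → ok
  c2: data parity 0, sent cp 1 → mismatch
  c3: data parity 1, sent cp 1 → ok
Exactly one row (r1) and one column (c2) fail → the flipped bit is at their intersection.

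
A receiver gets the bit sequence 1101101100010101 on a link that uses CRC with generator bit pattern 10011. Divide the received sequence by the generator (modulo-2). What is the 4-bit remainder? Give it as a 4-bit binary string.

0000

Modulo-2 division of 1101101100010101 by 10011:
  pos 0: 11011 XOR 10011 = 01000
  pos 1: 10000 XOR 10011 = 00011
  pos 4: 11110 XOR 10011 = 01101
  pos 5: 11010 XOR 10011 = 01001
  pos 6: 10010 XOR 10011 = 00001
  pos 10: 11010 XOR 10011 = 01001
  pos 11: 10011 XOR 10011 = 00000
Remainder = 0000 (zero — the frame passes the CRC check).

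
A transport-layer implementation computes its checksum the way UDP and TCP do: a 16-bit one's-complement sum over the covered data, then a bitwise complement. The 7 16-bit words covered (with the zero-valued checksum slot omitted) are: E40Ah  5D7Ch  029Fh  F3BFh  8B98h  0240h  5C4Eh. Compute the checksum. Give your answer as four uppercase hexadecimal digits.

DDF2

One's-complement addition (fold any carry out of bit 15 back into bit 0):
  0xE40A + 0x5D7C = 0x14186 → wrap carry → 0x4187
  0x4187 + 0x029F = 0x04426
  0x4426 + 0xF3BF = 0x137E5 → wrap carry → 0x37E6
  0x37E6 + 0x8B98 = 0x0C37E
  0xC37E + 0x0240 = 0x0C5BE
  0xC5BE + 0x5C4E = 0x1220C → wrap carry → 0x220D
One's-complement sum = 0x220D.
Checksum = ~0x220D & 0xFFFF = 0xDDF2.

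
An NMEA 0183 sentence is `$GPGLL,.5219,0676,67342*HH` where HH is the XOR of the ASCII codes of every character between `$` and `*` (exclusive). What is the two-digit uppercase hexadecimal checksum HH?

6E

XOR the ASCII codes of the payload characters:
  'G' = 0x47 → acc = 0x47
  'P' = 0x50 → acc = 0x17
  'G' = 0x47 → acc = 0x50
  'L' = 0x4C → acc = 0x1C
  'L' = 0x4C → acc = 0x50
  ',' = 0x2C → acc = 0x7C
  '.' = 0x2E → acc = 0x52
  '5' = 0x35 → acc = 0x67
  '2' = 0x32 → acc = 0x55
  '1' = 0x31 → acc = 0x64
  '9' = 0x39 → acc = 0x5D
  ',' = 0x2C → acc = 0x71
  '0' = 0x30 → acc = 0x41
  '6' = 0x36 → acc = 0x77
  '7' = 0x37 → acc = 0x40
  '6' = 0x36 → acc = 0x76
  ',' = 0x2C → acc = 0x5A
  '6' = 0x36 → acc = 0x6C
  '7' = 0x37 → acc = 0x5B
  '3' = 0x33 → acc = 0x68
  '4' = 0x34 → acc = 0x5C
  '2' = 0x32 → acc = 0x6E
Checksum = 0x6E.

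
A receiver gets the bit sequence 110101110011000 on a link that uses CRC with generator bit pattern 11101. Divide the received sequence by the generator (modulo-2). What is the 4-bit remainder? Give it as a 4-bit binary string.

Modulo-2 division of 110101110011000 by 11101:
  pos 0: 11010 XOR 11101 = 00111
  pos 2: 11111 XOR 11101 = 00010
  pos 5: 10100 XOR 11101 = 01001
  pos 6: 10011 XOR 11101 = 01110
  pos 7: 11101 XOR 11101 = 00000
Remainder = 0000 (zero — the frame passes the CRC check).

0000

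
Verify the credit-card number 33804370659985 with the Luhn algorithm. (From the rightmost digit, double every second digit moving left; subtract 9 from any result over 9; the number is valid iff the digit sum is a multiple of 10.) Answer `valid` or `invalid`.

valid

From the right, keep odd positions and double even positions (subtract 9 from any doubled value over 9):
  doubled (positions 2,4,...): 7 9 3 5 8 7 6 → sum 45
  kept (positions 1,3,...): 5 9 5 0 3 0 3 → sum 25
Total = 70.
70 mod 10 = 0, so the number is valid.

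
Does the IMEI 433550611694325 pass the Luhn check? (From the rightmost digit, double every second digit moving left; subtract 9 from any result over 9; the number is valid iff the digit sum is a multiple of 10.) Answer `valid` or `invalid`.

valid

From the right, keep odd positions and double even positions (subtract 9 from any doubled value over 9):
  doubled (positions 2,4,...): 4 8 3 2 0 1 6 → sum 24
  kept (positions 1,3,...): 5 3 9 1 6 5 3 4 → sum 36
Total = 60.
60 mod 10 = 0, so the number is valid.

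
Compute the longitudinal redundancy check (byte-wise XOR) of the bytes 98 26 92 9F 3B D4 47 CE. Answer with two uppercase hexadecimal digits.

XOR the bytes together:
  start with 0x98
  0x98 ⊕ 0x26 = 0xBE
  0xBE ⊕ 0x92 = 0x2C
  0x2C ⊕ 0x9F = 0xB3
  0xB3 ⊕ 0x3B = 0x88
  0x88 ⊕ 0xD4 = 0x5C
  0x5C ⊕ 0x47 = 0x1B
  0x1B ⊕ 0xCE = 0xD5

D5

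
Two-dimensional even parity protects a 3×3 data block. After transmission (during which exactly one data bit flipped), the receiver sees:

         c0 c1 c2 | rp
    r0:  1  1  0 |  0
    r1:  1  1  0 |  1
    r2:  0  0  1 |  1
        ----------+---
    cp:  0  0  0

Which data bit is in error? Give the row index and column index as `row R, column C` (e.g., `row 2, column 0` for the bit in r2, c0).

row 1, column 2

Recompute each row's even parity and compare to rp:
  r0: data parity 0, sent rp 0 → ok
  r1: data parity 0, sent rp 1 → mismatch
  r2: data parity 1, sent rp 1 → ok
Recompute each column's even parity and compare to cp:
  c0: data parity 0, sent cp 0 → ok
  c1: data parity 0, sent cp 0 → ok
  c2: data parity 1, sent cp 0 → mismatch
Exactly one row (r1) and one column (c2) fail → the flipped bit is at their intersection.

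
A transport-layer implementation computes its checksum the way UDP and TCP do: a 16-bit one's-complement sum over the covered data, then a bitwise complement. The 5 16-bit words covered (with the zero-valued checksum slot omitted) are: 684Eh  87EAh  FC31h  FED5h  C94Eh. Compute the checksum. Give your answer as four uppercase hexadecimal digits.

One's-complement addition (fold any carry out of bit 15 back into bit 0):
  0x684E + 0x87EA = 0x0F038
  0xF038 + 0xFC31 = 0x1EC69 → wrap carry → 0xEC6A
  0xEC6A + 0xFED5 = 0x1EB3F → wrap carry → 0xEB40
  0xEB40 + 0xC94E = 0x1B48E → wrap carry → 0xB48F
One's-complement sum = 0xB48F.
Checksum = ~0xB48F & 0xFFFF = 0x4B70.

4B70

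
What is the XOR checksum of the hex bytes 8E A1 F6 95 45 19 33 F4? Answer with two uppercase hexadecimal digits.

XOR the bytes together:
  start with 0x8E
  0x8E ⊕ 0xA1 = 0x2F
  0x2F ⊕ 0xF6 = 0xD9
  0xD9 ⊕ 0x95 = 0x4C
  0x4C ⊕ 0x45 = 0x09
  0x09 ⊕ 0x19 = 0x10
  0x10 ⊕ 0x33 = 0x23
  0x23 ⊕ 0xF4 = 0xD7

D7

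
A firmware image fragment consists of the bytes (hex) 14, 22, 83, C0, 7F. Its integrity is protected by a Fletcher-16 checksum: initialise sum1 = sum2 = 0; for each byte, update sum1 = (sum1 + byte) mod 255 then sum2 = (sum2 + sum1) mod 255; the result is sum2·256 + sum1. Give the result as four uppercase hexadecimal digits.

78F9

Running sums (mod 255):
  after byte 0 (14): sum1=20, sum2=20
  after byte 1 (22): sum1=54, sum2=74
  after byte 2 (83): sum1=185, sum2=4
  after byte 3 (C0): sum1=122, sum2=126
  after byte 4 (7F): sum1=249, sum2=120
Checksum = sum2·256 + sum1 = 120·256 + 249 = 30969 = 0x78F9.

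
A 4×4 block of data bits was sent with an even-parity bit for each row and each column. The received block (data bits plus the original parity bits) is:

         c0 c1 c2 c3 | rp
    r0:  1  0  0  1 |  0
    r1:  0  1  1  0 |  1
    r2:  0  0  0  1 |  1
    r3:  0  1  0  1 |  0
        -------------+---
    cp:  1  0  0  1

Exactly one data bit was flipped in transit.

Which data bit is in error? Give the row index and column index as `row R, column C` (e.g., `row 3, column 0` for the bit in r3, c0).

Recompute each row's even parity and compare to rp:
  r0: data parity 0, sent rp 0 → ok
  r1: data parity 0, sent rp 1 → mismatch
  r2: data parity 1, sent rp 1 → ok
  r3: data parity 0, sent rp 0 → ok
Recompute each column's even parity and compare to cp:
  c0: data parity 1, sent cp 1 → ok
  c1: data parity 0, sent cp 0 → ok
  c2: data parity 1, sent cp 0 → mismatch
  c3: data parity 1, sent cp 1 → ok
Exactly one row (r1) and one column (c2) fail → the flipped bit is at their intersection.

row 1, column 2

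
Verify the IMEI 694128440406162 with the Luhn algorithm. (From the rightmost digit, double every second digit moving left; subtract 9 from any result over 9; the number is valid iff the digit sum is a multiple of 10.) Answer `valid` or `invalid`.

From the right, keep odd positions and double even positions (subtract 9 from any doubled value over 9):
  doubled (positions 2,4,...): 3 3 8 8 7 2 9 → sum 40
  kept (positions 1,3,...): 2 1 0 0 4 2 4 6 → sum 19
Total = 59.
59 mod 10 = 9, so the number is invalid.

invalid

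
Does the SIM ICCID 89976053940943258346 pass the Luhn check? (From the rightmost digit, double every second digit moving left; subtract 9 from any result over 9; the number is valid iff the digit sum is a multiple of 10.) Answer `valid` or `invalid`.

invalid

From the right, keep odd positions and double even positions (subtract 9 from any doubled value over 9):
  doubled (positions 2,4,...): 8 7 4 8 0 9 1 3 9 7 → sum 56
  kept (positions 1,3,...): 6 3 5 3 9 4 3 0 7 9 → sum 49
Total = 105.
105 mod 10 = 5, so the number is invalid.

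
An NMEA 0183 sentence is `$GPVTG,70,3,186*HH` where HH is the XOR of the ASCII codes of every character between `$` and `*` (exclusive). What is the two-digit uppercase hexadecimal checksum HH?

75

XOR the ASCII codes of the payload characters:
  'G' = 0x47 → acc = 0x47
  'P' = 0x50 → acc = 0x17
  'V' = 0x56 → acc = 0x41
  'T' = 0x54 → acc = 0x15
  'G' = 0x47 → acc = 0x52
  ',' = 0x2C → acc = 0x7E
  '7' = 0x37 → acc = 0x49
  '0' = 0x30 → acc = 0x79
  ',' = 0x2C → acc = 0x55
  '3' = 0x33 → acc = 0x66
  ',' = 0x2C → acc = 0x4A
  '1' = 0x31 → acc = 0x7B
  '8' = 0x38 → acc = 0x43
  '6' = 0x36 → acc = 0x75
Checksum = 0x75.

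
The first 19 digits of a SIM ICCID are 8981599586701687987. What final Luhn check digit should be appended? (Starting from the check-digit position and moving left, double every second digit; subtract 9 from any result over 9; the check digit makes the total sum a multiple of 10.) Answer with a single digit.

0

Partial digits right→left: 7 8 9 7 8 6 1 0 7 6 8 5 9 9 5 1 8 9 8
Double every second digit counting from the check-digit position (so the 1st, 3rd, 5th, ... of the partial from the right).
  doubled (with −9 where >9): 5 9 7 2 5 7 9 1 7 7 → sum 59
  kept as-is: 8 7 6 0 6 5 9 1 9 → sum 51
Total = 59 + 51 = 110.
Check digit = (10 − (110 mod 10)) mod 10 = 0.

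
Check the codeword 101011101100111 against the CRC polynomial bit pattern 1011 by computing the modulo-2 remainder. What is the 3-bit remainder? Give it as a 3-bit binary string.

Modulo-2 division of 101011101100111 by 1011:
  pos 0: 1010 XOR 1011 = 0001
  pos 3: 1111 XOR 1011 = 0100
  pos 4: 1000 XOR 1011 = 0011
  pos 6: 1111 XOR 1011 = 0100
  pos 7: 1000 XOR 1011 = 0011
  pos 9: 1101 XOR 1011 = 0110
  pos 10: 1101 XOR 1011 = 0110
  pos 11: 1101 XOR 1011 = 0110
Remainder = 110 (nonzero — an error is detected).

110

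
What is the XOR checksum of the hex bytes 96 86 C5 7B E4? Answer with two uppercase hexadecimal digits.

4A

XOR the bytes together:
  start with 0x96
  0x96 ⊕ 0x86 = 0x10
  0x10 ⊕ 0xC5 = 0xD5
  0xD5 ⊕ 0x7B = 0xAE
  0xAE ⊕ 0xE4 = 0x4A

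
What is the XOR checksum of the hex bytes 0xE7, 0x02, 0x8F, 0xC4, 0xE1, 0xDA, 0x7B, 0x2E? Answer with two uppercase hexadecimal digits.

C0

XOR the bytes together:
  start with 0xE7
  0xE7 ⊕ 0x02 = 0xE5
  0xE5 ⊕ 0x8F = 0x6A
  0x6A ⊕ 0xC4 = 0xAE
  0xAE ⊕ 0xE1 = 0x4F
  0x4F ⊕ 0xDA = 0x95
  0x95 ⊕ 0x7B = 0xEE
  0xEE ⊕ 0x2E = 0xC0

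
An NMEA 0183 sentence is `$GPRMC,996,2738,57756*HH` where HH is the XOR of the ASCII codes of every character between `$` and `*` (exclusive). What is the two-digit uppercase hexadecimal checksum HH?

XOR the ASCII codes of the payload characters:
  'G' = 0x47 → acc = 0x47
  'P' = 0x50 → acc = 0x17
  'R' = 0x52 → acc = 0x45
  'M' = 0x4D → acc = 0x08
  'C' = 0x43 → acc = 0x4B
  ',' = 0x2C → acc = 0x67
  '9' = 0x39 → acc = 0x5E
  '9' = 0x39 → acc = 0x67
  '6' = 0x36 → acc = 0x51
  ',' = 0x2C → acc = 0x7D
  '2' = 0x32 → acc = 0x4F
  '7' = 0x37 → acc = 0x78
  '3' = 0x33 → acc = 0x4B
  '8' = 0x38 → acc = 0x73
  ',' = 0x2C → acc = 0x5F
  '5' = 0x35 → acc = 0x6A
  '7' = 0x37 → acc = 0x5D
  '7' = 0x37 → acc = 0x6A
  '5' = 0x35 → acc = 0x5F
  '6' = 0x36 → acc = 0x69
Checksum = 0x69.

69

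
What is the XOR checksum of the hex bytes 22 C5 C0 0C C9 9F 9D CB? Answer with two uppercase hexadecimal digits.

XOR the bytes together:
  start with 0x22
  0x22 ⊕ 0xC5 = 0xE7
  0xE7 ⊕ 0xC0 = 0x27
  0x27 ⊕ 0x0C = 0x2B
  0x2B ⊕ 0xC9 = 0xE2
  0xE2 ⊕ 0x9F = 0x7D
  0x7D ⊕ 0x9D = 0xE0
  0xE0 ⊕ 0xCB = 0x2B

2B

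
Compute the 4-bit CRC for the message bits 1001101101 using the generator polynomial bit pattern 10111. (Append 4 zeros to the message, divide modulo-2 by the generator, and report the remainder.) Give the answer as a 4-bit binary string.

1010

Append 4 zeros: 10011011010000. Divide by 10111 (XOR where the leading bit is 1):
  pos 0: 10011 XOR 10111 = 00100
  pos 2: 10001 XOR 10111 = 00110
  pos 4: 11010 XOR 10111 = 01101
  pos 5: 11011 XOR 10111 = 01100
  pos 6: 11000 XOR 10111 = 01111
  pos 7: 11110 XOR 10111 = 01001
  pos 8: 10010 XOR 10111 = 00101
Remainder (last 4 bits) = 1010. This is the CRC / FCS.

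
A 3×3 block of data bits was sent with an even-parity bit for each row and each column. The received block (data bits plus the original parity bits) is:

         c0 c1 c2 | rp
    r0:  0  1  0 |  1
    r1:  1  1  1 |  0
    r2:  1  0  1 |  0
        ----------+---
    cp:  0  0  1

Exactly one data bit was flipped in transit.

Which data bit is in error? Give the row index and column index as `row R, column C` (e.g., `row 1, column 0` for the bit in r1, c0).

Recompute each row's even parity and compare to rp:
  r0: data parity 1, sent rp 1 → ok
  r1: data parity 1, sent rp 0 → mismatch
  r2: data parity 0, sent rp 0 → ok
Recompute each column's even parity and compare to cp:
  c0: data parity 0, sent cp 0 → ok
  c1: data parity 0, sent cp 0 → ok
  c2: data parity 0, sent cp 1 → mismatch
Exactly one row (r1) and one column (c2) fail → the flipped bit is at their intersection.

row 1, column 2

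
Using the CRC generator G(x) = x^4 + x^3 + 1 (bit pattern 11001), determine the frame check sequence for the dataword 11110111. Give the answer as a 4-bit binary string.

Append 4 zeros: 111101110000. Divide by 11001 (XOR where the leading bit is 1):
  pos 0: 11110 XOR 11001 = 00111
  pos 2: 11111 XOR 11001 = 00110
  pos 4: 11010 XOR 11001 = 00011
  pos 7: 11000 XOR 11001 = 00001
Remainder (last 4 bits) = 0001. This is the CRC / FCS.

0001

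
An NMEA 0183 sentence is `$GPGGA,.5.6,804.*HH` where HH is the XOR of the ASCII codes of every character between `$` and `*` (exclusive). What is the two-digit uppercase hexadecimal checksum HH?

XOR the ASCII codes of the payload characters:
  'G' = 0x47 → acc = 0x47
  'P' = 0x50 → acc = 0x17
  'G' = 0x47 → acc = 0x50
  'G' = 0x47 → acc = 0x17
  'A' = 0x41 → acc = 0x56
  ',' = 0x2C → acc = 0x7A
  '.' = 0x2E → acc = 0x54
  '5' = 0x35 → acc = 0x61
  '.' = 0x2E → acc = 0x4F
  '6' = 0x36 → acc = 0x79
  ',' = 0x2C → acc = 0x55
  '8' = 0x38 → acc = 0x6D
  '0' = 0x30 → acc = 0x5D
  '4' = 0x34 → acc = 0x69
  '.' = 0x2E → acc = 0x47
Checksum = 0x47.

47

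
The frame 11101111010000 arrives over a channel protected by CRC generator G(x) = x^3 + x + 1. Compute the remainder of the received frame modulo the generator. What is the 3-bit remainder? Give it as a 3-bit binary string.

Modulo-2 division of 11101111010000 by 1011:
  pos 0: 1110 XOR 1011 = 0101
  pos 1: 1011 XOR 1011 = 0000
  pos 5: 1110 XOR 1011 = 0101
  pos 6: 1011 XOR 1011 = 0000
Remainder = 000 (zero — the frame passes the CRC check).

000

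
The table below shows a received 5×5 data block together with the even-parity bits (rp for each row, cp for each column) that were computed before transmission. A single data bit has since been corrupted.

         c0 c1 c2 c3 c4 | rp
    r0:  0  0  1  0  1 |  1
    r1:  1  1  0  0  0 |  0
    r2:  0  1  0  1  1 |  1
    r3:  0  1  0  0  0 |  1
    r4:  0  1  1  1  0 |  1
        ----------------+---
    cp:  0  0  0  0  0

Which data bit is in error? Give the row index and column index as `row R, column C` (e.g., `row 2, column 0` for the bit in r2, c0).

Recompute each row's even parity and compare to rp:
  r0: data parity 0, sent rp 1 → mismatch
  r1: data parity 0, sent rp 0 → ok
  r2: data parity 1, sent rp 1 → ok
  r3: data parity 1, sent rp 1 → ok
  r4: data parity 1, sent rp 1 → ok
Recompute each column's even parity and compare to cp:
  c0: data parity 1, sent cp 0 → mismatch
  c1: data parity 0, sent cp 0 → ok
  c2: data parity 0, sent cp 0 → ok
  c3: data parity 0, sent cp 0 → ok
  c4: data parity 0, sent cp 0 → ok
Exactly one row (r0) and one column (c0) fail → the flipped bit is at their intersection.

row 0, column 0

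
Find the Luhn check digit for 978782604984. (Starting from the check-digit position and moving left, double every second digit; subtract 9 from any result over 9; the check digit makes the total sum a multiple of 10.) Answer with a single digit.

6

Partial digits right→left: 4 8 9 4 0 6 2 8 7 8 7 9
Double every second digit counting from the check-digit position (so the 1st, 3rd, 5th, ... of the partial from the right).
  doubled (with −9 where >9): 8 9 0 4 5 5 → sum 31
  kept as-is: 8 4 6 8 8 9 → sum 43
Total = 31 + 43 = 74.
Check digit = (10 − (74 mod 10)) mod 10 = 6.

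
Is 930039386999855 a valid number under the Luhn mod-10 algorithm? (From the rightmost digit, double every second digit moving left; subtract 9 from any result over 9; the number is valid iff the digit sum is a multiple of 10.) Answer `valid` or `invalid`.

From the right, keep odd positions and double even positions (subtract 9 from any doubled value over 9):
  doubled (positions 2,4,...): 1 9 9 7 9 0 6 → sum 41
  kept (positions 1,3,...): 5 8 9 6 3 3 0 9 → sum 43
Total = 84.
84 mod 10 = 4, so the number is invalid.

invalid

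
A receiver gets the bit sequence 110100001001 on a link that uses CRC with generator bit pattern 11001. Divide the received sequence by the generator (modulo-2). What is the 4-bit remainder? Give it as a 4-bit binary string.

0000

Modulo-2 division of 110100001001 by 11001:
  pos 0: 11010 XOR 11001 = 00011
  pos 3: 11000 XOR 11001 = 00001
  pos 7: 11001 XOR 11001 = 00000
Remainder = 0000 (zero — the frame passes the CRC check).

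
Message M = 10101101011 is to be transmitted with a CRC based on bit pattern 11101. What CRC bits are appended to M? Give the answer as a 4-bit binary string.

Append 4 zeros: 101011010110000. Divide by 11101 (XOR where the leading bit is 1):
  pos 0: 10101 XOR 11101 = 01000
  pos 1: 10001 XOR 11101 = 01100
  pos 2: 11000 XOR 11101 = 00101
  pos 4: 10110 XOR 11101 = 01011
  pos 5: 10111 XOR 11101 = 01010
  pos 6: 10101 XOR 11101 = 01000
  pos 7: 10000 XOR 11101 = 01101
  pos 8: 11010 XOR 11101 = 00111
  pos 10: 11100 XOR 11101 = 00001
Remainder (last 4 bits) = 0001. This is the CRC / FCS.

0001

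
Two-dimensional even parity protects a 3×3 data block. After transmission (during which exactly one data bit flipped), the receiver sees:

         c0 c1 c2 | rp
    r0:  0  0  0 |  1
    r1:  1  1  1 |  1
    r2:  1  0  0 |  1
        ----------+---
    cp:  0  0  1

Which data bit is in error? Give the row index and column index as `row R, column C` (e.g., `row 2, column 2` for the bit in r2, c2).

Recompute each row's even parity and compare to rp:
  r0: data parity 0, sent rp 1 → mismatch
  r1: data parity 1, sent rp 1 → ok
  r2: data parity 1, sent rp 1 → ok
Recompute each column's even parity and compare to cp:
  c0: data parity 0, sent cp 0 → ok
  c1: data parity 1, sent cp 0 → mismatch
  c2: data parity 1, sent cp 1 → ok
Exactly one row (r0) and one column (c1) fail → the flipped bit is at their intersection.

row 0, column 1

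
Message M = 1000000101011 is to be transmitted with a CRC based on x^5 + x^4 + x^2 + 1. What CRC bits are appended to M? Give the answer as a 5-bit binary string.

Append 5 zeros: 100000010101100000. Divide by 110101 (XOR where the leading bit is 1):
  pos 0: 100000 XOR 110101 = 010101
  pos 1: 101010 XOR 110101 = 011111
  pos 2: 111111 XOR 110101 = 001010
  pos 4: 101001 XOR 110101 = 011100
  pos 5: 111000 XOR 110101 = 001101
  pos 7: 110111 XOR 110101 = 000010
  pos 11: 100000 XOR 110101 = 010101
  pos 12: 101010 XOR 110101 = 011111
Remainder (last 5 bits) = 11111. This is the CRC / FCS.

11111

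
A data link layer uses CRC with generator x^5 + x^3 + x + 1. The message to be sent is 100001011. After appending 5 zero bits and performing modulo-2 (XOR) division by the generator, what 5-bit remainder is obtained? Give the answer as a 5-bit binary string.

Append 5 zeros: 10000101100000. Divide by 101011 (XOR where the leading bit is 1):
  pos 0: 100001 XOR 101011 = 001010
  pos 2: 101001 XOR 101011 = 000010
  pos 6: 101000 XOR 101011 = 000011
Remainder (last 5 bits) = 01100. This is the CRC / FCS.

01100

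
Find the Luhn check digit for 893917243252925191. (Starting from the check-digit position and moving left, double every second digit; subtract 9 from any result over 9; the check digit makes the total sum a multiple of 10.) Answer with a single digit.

Partial digits right→left: 1 9 1 5 2 9 2 5 2 3 4 2 7 1 9 3 9 8
Double every second digit counting from the check-digit position (so the 1st, 3rd, 5th, ... of the partial from the right).
  doubled (with −9 where >9): 2 2 4 4 4 8 5 9 9 → sum 47
  kept as-is: 9 5 9 5 3 2 1 3 8 → sum 45
Total = 47 + 45 = 92.
Check digit = (10 − (92 mod 10)) mod 10 = 8.

8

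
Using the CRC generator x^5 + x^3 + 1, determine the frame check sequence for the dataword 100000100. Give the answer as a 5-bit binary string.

11000

Append 5 zeros: 10000010000000. Divide by 101001 (XOR where the leading bit is 1):
  pos 0: 100000 XOR 101001 = 001001
  pos 2: 100110 XOR 101001 = 001111
  pos 4: 111100 XOR 101001 = 010101
  pos 5: 101010 XOR 101001 = 000011
Remainder (last 5 bits) = 11000. This is the CRC / FCS.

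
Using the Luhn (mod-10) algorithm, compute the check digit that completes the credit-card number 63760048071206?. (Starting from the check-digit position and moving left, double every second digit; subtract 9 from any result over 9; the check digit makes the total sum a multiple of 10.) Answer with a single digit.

Partial digits right→left: 6 0 2 1 7 0 8 4 0 0 6 7 3 6
Double every second digit counting from the check-digit position (so the 1st, 3rd, 5th, ... of the partial from the right).
  doubled (with −9 where >9): 3 4 5 7 0 3 6 → sum 28
  kept as-is: 0 1 0 4 0 7 6 → sum 18
Total = 28 + 18 = 46.
Check digit = (10 − (46 mod 10)) mod 10 = 4.

4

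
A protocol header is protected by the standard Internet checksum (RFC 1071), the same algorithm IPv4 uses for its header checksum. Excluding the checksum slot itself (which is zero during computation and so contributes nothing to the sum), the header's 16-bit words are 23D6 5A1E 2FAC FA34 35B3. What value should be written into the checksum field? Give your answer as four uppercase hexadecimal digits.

2277

One's-complement addition (fold any carry out of bit 15 back into bit 0):
  0x23D6 + 0x5A1E = 0x07DF4
  0x7DF4 + 0x2FAC = 0x0ADA0
  0xADA0 + 0xFA34 = 0x1A7D4 → wrap carry → 0xA7D5
  0xA7D5 + 0x35B3 = 0x0DD88
One's-complement sum = 0xDD88.
Checksum = ~0xDD88 & 0xFFFF = 0x2277.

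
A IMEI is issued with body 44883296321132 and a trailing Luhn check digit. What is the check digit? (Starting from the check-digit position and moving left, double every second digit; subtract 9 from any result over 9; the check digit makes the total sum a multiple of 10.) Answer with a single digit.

Partial digits right→left: 2 3 1 1 2 3 6 9 2 3 8 8 4 4
Double every second digit counting from the check-digit position (so the 1st, 3rd, 5th, ... of the partial from the right).
  doubled (with −9 where >9): 4 2 4 3 4 7 8 → sum 32
  kept as-is: 3 1 3 9 3 8 4 → sum 31
Total = 32 + 31 = 63.
Check digit = (10 − (63 mod 10)) mod 10 = 7.

7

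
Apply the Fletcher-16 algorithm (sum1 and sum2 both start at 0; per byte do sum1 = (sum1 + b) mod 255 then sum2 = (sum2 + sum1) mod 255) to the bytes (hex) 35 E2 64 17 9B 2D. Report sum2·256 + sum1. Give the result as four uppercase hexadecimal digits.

Running sums (mod 255):
  after byte 0 (35): sum1=53, sum2=53
  after byte 1 (E2): sum1=24, sum2=77
  after byte 2 (64): sum1=124, sum2=201
  after byte 3 (17): sum1=147, sum2=93
  after byte 4 (9B): sum1=47, sum2=140
  after byte 5 (2D): sum1=92, sum2=232
Checksum = sum2·256 + sum1 = 232·256 + 92 = 59484 = 0xE85C.

E85C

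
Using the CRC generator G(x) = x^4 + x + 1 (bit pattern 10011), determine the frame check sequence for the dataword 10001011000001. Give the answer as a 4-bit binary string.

0011

Append 4 zeros: 100010110000010000. Divide by 10011 (XOR where the leading bit is 1):
  pos 0: 10001 XOR 10011 = 00010
  pos 3: 10011 XOR 10011 = 00000
  pos 13: 10000 XOR 10011 = 00011
Remainder (last 4 bits) = 0011. This is the CRC / FCS.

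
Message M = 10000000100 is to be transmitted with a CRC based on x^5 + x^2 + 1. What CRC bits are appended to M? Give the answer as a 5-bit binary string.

01011

Append 5 zeros: 1000000010000000. Divide by 100101 (XOR where the leading bit is 1):
  pos 0: 100000 XOR 100101 = 000101
  pos 3: 101001 XOR 100101 = 001100
  pos 5: 110000 XOR 100101 = 010101
  pos 6: 101010 XOR 100101 = 001111
  pos 8: 111100 XOR 100101 = 011001
  pos 9: 110010 XOR 100101 = 010111
  pos 10: 101110 XOR 100101 = 001011
Remainder (last 5 bits) = 01011. This is the CRC / FCS.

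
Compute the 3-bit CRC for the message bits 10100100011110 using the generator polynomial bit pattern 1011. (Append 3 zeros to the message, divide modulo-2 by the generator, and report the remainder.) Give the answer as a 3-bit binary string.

110

Append 3 zeros: 10100100011110000. Divide by 1011 (XOR where the leading bit is 1):
  pos 0: 1010 XOR 1011 = 0001
  pos 3: 1010 XOR 1011 = 0001
  pos 6: 1001 XOR 1011 = 0010
  pos 8: 1011 XOR 1011 = 0000
  pos 12: 1000 XOR 1011 = 0011
Remainder (last 3 bits) = 110. This is the CRC / FCS.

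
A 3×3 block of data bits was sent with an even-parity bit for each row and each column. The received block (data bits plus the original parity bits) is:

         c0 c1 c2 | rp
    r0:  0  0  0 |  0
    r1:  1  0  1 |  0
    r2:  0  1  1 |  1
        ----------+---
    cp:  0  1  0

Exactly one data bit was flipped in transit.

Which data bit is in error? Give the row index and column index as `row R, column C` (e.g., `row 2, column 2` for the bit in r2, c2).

row 2, column 0

Recompute each row's even parity and compare to rp:
  r0: data parity 0, sent rp 0 → ok
  r1: data parity 0, sent rp 0 → ok
  r2: data parity 0, sent rp 1 → mismatch
Recompute each column's even parity and compare to cp:
  c0: data parity 1, sent cp 0 → mismatch
  c1: data parity 1, sent cp 1 → ok
  c2: data parity 0, sent cp 0 → ok
Exactly one row (r2) and one column (c0) fail → the flipped bit is at their intersection.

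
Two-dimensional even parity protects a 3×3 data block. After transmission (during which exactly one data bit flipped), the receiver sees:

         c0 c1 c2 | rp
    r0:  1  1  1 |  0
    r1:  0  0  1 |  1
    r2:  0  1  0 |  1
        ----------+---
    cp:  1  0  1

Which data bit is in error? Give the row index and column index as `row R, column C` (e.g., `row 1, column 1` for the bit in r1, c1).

row 0, column 2

Recompute each row's even parity and compare to rp:
  r0: data parity 1, sent rp 0 → mismatch
  r1: data parity 1, sent rp 1 → ok
  r2: data parity 1, sent rp 1 → ok
Recompute each column's even parity and compare to cp:
  c0: data parity 1, sent cp 1 → ok
  c1: data parity 0, sent cp 0 → ok
  c2: data parity 0, sent cp 1 → mismatch
Exactly one row (r0) and one column (c2) fail → the flipped bit is at their intersection.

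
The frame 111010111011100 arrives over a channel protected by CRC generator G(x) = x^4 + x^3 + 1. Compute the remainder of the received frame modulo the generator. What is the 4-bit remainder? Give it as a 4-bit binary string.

0000

Modulo-2 division of 111010111011100 by 11001:
  pos 0: 11101 XOR 11001 = 00100
  pos 2: 10001 XOR 11001 = 01000
  pos 3: 10001 XOR 11001 = 01000
  pos 4: 10001 XOR 11001 = 01000
  pos 5: 10000 XOR 11001 = 01001
  pos 6: 10011 XOR 11001 = 01010
  pos 7: 10101 XOR 11001 = 01100
  pos 8: 11001 XOR 11001 = 00000
Remainder = 0000 (zero — the frame passes the CRC check).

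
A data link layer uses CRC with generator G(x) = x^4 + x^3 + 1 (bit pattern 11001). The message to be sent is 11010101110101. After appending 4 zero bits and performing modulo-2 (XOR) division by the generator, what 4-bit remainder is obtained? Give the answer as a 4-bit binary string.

1110

Append 4 zeros: 110101011101010000. Divide by 11001 (XOR where the leading bit is 1):
  pos 0: 11010 XOR 11001 = 00011
  pos 3: 11101 XOR 11001 = 00100
  pos 5: 10011 XOR 11001 = 01010
  pos 6: 10100 XOR 11001 = 01101
  pos 7: 11011 XOR 11001 = 00010
  pos 10: 10010 XOR 11001 = 01011
  pos 11: 10110 XOR 11001 = 01111
  pos 12: 11110 XOR 11001 = 00111
Remainder (last 4 bits) = 1110. This is the CRC / FCS.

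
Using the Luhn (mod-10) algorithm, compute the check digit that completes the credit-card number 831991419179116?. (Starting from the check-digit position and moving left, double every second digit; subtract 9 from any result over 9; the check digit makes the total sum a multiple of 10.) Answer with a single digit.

0

Partial digits right→left: 6 1 1 9 7 1 9 1 4 1 9 9 1 3 8
Double every second digit counting from the check-digit position (so the 1st, 3rd, 5th, ... of the partial from the right).
  doubled (with −9 where >9): 3 2 5 9 8 9 2 7 → sum 45
  kept as-is: 1 9 1 1 1 9 3 → sum 25
Total = 45 + 25 = 70.
Check digit = (10 − (70 mod 10)) mod 10 = 0.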